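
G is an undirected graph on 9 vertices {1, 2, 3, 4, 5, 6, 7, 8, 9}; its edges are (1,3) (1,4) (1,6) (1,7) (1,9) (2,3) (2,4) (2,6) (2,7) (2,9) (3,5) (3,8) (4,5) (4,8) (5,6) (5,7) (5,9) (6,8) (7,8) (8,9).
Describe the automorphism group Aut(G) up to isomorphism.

The vertices split by degree into {1, 2, 5, 8} (degree 5) and {3, 4, 6, 7, 9} (degree 4); every edge runs between the two parts, so G is the complete bipartite graph K_{4,5}. Automorphisms preserve the bipartition setwise (since the parts differ in size) and act as S_4 × S_5 within it; |Aut| = 2880.

S_4 × S_5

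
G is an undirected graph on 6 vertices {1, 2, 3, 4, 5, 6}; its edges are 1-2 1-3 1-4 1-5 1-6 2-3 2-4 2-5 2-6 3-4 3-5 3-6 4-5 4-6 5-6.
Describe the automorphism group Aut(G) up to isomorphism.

S_6

All 6 vertices are pairwise adjacent: G = K_6. Any permutation of the 6 vertices preserves K_6, so Aut(K_6) = S_6 of order 6! = 720.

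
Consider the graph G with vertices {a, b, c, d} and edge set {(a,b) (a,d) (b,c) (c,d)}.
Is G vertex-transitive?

Yes

Every vertex has degree 2 and the graph is connected, so G is the 4-cycle C_4. The automorphisms of the 4-cycle are exactly the symmetries of a regular 4-gon: the dihedral group D_4, |D_4| = 8. This group acts transitively on the 4 vertices.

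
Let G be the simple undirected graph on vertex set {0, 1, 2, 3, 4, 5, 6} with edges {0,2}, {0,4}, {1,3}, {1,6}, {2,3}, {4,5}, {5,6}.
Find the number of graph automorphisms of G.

Every vertex has degree 2 and the graph is connected, so G is the 7-cycle C_7. The automorphisms of the 7-cycle are exactly the symmetries of a regular 7-gon: the dihedral group D_7, |D_7| = 14.

14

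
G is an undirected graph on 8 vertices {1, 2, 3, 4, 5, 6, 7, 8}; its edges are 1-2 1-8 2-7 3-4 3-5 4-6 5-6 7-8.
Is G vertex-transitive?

G has two connected components, {1, 2, 7, 8} and {3, 4, 5, 6}; each is 2-regular, so G = C_4 ⊔ C_4. With two isomorphic components, Aut(G) = Aut(C_4) ≀ S_2 = (D_4 × D_4) ⋊ Z_2: permute each cycle by D_4, then optionally swap the two cycles. Order 2·(2·4)² = 128. Under this action every vertex can be carried to every other, so G is vertex-transitive.

Yes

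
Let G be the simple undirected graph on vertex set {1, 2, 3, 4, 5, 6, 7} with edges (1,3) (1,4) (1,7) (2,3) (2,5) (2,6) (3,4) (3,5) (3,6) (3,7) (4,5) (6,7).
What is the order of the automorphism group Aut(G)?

12

Vertex 3 is the unique vertex of degree 6; the remaining 6 vertices each have degree 3 and induce a cycle, so G is the wheel on 7 vertices with hub 3. Every automorphism fixes the hub and acts on the rim 6-cycle, so Aut(G) ≅ Aut(C_6) = D_6 of order 12.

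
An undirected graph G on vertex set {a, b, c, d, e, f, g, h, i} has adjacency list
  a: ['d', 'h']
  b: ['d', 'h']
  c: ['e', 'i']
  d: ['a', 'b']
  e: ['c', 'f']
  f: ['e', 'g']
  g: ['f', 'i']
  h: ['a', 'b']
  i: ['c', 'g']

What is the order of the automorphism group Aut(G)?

G has two connected components, {c, e, f, g, i} and {a, b, d, h}; each is 2-regular, so G = C_5 ⊔ C_4. No automorphism exchanges components of different sizes, hence Aut(G) is the direct product D_4 × D_5, order 80.

80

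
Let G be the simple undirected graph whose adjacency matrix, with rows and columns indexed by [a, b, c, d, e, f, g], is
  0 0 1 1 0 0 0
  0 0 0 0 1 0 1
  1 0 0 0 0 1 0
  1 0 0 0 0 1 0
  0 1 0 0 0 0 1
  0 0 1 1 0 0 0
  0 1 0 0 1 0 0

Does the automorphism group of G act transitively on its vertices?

G has two connected components, {a, c, d, f} and {b, e, g}; each is 2-regular, so G = C_4 ⊔ C_3. The orbit of a under Aut(G) is {a, c, d, f}, which does not contain b, so G is not vertex-transitive.

No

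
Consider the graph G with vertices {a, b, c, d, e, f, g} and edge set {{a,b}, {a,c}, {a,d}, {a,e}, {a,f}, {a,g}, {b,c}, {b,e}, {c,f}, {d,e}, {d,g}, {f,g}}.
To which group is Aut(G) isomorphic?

Vertex a is the unique vertex of degree 6; the remaining 6 vertices each have degree 3 and induce a cycle, so G is the wheel on 7 vertices with hub a. With the hub fixed, the remaining symmetry is that of the rim cycle C_6, giving the dihedral group D_6.

D_6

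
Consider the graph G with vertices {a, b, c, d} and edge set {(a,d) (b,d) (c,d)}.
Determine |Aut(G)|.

6

Vertex d has degree 3 and every other vertex has degree 1, so G is the star K_{1,3} with centre d. Any automorphism fixes the centre and permutes the 3 leaves freely, so Aut(G) ≅ S_3 of order 3! = 6.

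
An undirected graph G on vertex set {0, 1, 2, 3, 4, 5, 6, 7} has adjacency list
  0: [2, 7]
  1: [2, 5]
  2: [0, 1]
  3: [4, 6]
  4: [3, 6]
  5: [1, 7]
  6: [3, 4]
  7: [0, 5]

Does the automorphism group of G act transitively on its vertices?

No

G has two connected components, {0, 1, 2, 5, 7} and {3, 4, 6}; each is 2-regular, so G = C_5 ⊔ C_3. The orbit of 0 under Aut(G) is {0, 1, 2, 5, 7}, which does not contain 3, so G is not vertex-transitive.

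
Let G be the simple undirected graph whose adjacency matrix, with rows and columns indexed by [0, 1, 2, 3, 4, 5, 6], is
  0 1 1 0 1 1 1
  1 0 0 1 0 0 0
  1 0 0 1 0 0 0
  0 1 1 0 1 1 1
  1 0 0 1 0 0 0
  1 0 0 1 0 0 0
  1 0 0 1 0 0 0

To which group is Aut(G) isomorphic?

The vertices split by degree into {0, 3} (degree 5) and {1, 2, 4, 5, 6} (degree 2); every edge runs between the two parts, so G is the complete bipartite graph K_{2,5}. Automorphisms preserve the bipartition setwise (since the parts differ in size) and act as S_5 × S_2 within it; |Aut| = 240.

S_5 × S_2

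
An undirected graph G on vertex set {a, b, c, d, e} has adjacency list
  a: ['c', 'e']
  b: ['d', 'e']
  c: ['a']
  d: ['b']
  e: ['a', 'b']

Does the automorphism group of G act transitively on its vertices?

Automorphisms preserve degree, but G has vertices of degree 1 and vertices of degree 2; no automorphism maps one to the other, so G is not vertex-transitive.

No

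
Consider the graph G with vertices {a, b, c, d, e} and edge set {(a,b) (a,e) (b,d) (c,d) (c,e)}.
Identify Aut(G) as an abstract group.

the dihedral group of order 10

G is 2-regular and connected on 5 vertices, i.e. the cycle C_5. The automorphisms of the 5-cycle are exactly the symmetries of a regular 5-gon: the dihedral group D_5, |D_5| = 10.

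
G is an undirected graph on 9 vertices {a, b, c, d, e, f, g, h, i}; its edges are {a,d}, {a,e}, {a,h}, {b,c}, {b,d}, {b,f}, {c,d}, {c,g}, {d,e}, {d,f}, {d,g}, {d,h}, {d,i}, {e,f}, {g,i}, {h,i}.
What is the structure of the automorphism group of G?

Vertex d is the unique vertex of degree 8; the remaining 8 vertices each have degree 3 and induce a cycle, so G is the wheel on 9 vertices with hub d. With the hub fixed, the remaining symmetry is that of the rim cycle C_8, giving the dihedral group D_8.

D_8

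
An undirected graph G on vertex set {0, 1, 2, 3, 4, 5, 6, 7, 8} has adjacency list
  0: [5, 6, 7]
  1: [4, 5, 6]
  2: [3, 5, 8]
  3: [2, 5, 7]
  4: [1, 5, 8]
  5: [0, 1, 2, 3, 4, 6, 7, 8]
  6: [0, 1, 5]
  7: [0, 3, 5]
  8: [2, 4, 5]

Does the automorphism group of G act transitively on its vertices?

No

Vertex 5 is the only vertex of degree 8, so every automorphism fixes it; G is not vertex-transitive.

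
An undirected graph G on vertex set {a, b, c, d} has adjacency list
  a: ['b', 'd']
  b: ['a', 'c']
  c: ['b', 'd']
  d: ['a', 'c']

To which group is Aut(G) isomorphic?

G is 2-regular and bipartite on 2^2 = 4 vertices with girth 4; it is the hypercube graph Q_2. Aut(Q_2) consists of the signed permutations of the 2 coordinate axes: 2! permutations times 2^2 sign flips, so |Aut| = 2^2·2! = 8.

the dihedral group of order 8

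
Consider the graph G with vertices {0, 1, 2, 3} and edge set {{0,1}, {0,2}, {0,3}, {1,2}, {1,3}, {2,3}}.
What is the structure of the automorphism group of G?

All 4 vertices are pairwise adjacent: G = K_4. Any permutation of the 4 vertices preserves K_4, so Aut(K_4) = S_4 of order 4! = 24.

the symmetric group on 4 letters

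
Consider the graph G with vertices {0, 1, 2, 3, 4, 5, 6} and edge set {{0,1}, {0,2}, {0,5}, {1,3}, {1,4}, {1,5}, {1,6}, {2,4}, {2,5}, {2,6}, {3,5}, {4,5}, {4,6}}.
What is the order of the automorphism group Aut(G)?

Degrees alone do not determine every vertex (e.g. 0 and 6 both have degree 3), but their neighbour-degree multisets differ: N(0) has degrees [4, 5, 5] while N(6) has degrees [4, 4, 5]. Repeating this refinement separates all vertices, so the only automorphism is the identity.

1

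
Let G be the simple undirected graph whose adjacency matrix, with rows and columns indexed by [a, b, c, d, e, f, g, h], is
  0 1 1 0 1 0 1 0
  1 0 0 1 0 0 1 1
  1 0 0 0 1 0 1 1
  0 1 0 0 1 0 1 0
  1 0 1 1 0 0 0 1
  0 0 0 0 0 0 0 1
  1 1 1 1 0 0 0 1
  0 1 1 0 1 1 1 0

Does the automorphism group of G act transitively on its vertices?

Vertex d is the only vertex of degree 3, so every automorphism fixes it; G is not vertex-transitive.

No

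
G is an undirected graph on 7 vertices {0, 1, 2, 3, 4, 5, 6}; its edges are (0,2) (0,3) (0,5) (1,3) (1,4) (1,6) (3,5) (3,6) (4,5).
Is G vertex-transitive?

No

Vertex 2 is the only vertex of degree 1, so every automorphism fixes it; G is not vertex-transitive.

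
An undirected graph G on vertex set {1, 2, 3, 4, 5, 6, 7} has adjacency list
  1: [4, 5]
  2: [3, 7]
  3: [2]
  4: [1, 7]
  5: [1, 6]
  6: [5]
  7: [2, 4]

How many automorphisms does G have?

The degree sequence is [2, 2, 1, 2, 2, 1, 2]; the two degree-1 vertices 3 and 6 are the ends of a path, so G = P_7. A path has exactly one nontrivial symmetry — reversal — giving Aut(G) of order 2.

2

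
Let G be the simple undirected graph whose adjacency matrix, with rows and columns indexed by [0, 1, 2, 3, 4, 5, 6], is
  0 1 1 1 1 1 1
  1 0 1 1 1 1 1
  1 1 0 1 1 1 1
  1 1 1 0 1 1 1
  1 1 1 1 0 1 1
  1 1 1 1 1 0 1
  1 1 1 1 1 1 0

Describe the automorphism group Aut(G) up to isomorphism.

S_7

Every vertex has degree 6, so G is the complete graph K_7. Any permutation of the 7 vertices preserves K_7, so Aut(K_7) = S_7 of order 7! = 5040.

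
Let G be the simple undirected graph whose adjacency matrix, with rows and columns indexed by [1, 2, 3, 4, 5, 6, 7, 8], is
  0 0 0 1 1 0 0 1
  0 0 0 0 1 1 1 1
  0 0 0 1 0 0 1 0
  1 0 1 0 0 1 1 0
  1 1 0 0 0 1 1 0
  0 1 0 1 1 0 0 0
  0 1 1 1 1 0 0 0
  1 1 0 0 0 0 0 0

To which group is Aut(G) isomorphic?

Degrees alone do not determine every vertex (e.g. 1 and 6 both have degree 3), but their neighbour-degree multisets differ: N(1) has degrees [2, 4, 4] while N(6) has degrees [4, 4, 4]. Repeating this refinement separates all vertices, so the only automorphism is the identity.

1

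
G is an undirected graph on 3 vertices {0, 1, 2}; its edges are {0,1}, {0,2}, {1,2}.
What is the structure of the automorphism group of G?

Every vertex has degree 2, so G is the complete graph K_3. Any permutation of the 3 vertices preserves K_3, so Aut(K_3) = S_3 of order 3! = 6.

the symmetric group on 3 letters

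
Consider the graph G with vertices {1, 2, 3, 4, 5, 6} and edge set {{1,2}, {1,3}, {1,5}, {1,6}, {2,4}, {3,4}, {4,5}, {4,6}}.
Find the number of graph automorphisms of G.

48

The vertices split by degree into {1, 4} (degree 4) and {2, 3, 5, 6} (degree 2); every edge runs between the two parts, so G is the complete bipartite graph K_{2,4}. The parts have unequal sizes, so no automorphism swaps them; each part is permuted independently, giving S_4 × S_2 of order 4!·2! = 48.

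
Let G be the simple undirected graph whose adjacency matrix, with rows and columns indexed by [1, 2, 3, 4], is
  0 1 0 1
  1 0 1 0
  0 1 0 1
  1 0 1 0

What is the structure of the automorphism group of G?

G is 2-regular and bipartite on 2^2 = 4 vertices with girth 4; it is the hypercube graph Q_2. The symmetry group of the 2-cube is the hyperoctahedral group B_2 = Z_2 ≀ S_2, of order 2^2·2! = 8.

Z_2^2 ⋊ S_2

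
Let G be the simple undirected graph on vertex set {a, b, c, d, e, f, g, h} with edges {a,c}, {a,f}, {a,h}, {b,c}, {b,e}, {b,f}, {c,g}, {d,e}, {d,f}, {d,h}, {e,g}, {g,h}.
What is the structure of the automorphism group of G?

G is 3-regular and bipartite on 2^3 = 8 vertices with girth 4; it is the hypercube graph Q_3. Aut(Q_3) consists of the signed permutations of the 3 coordinate axes: 3! permutations times 2^3 sign flips, so |Aut| = 2^3·3! = 48.

the hyperoctahedral group B_3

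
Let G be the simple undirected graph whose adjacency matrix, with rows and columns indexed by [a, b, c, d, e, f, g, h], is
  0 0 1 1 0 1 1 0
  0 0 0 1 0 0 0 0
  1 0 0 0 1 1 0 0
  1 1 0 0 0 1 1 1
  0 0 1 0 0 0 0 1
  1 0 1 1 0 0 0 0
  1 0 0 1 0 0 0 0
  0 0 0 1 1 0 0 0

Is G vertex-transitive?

Vertex a is the only vertex of degree 4, so every automorphism fixes it; G is not vertex-transitive.

No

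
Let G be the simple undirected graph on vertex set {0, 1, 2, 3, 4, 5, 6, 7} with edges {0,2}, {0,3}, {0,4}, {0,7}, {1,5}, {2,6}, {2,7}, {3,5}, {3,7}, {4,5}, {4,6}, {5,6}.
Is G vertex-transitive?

No

Vertex 1 is the only vertex of degree 1, so every automorphism fixes it; G is not vertex-transitive.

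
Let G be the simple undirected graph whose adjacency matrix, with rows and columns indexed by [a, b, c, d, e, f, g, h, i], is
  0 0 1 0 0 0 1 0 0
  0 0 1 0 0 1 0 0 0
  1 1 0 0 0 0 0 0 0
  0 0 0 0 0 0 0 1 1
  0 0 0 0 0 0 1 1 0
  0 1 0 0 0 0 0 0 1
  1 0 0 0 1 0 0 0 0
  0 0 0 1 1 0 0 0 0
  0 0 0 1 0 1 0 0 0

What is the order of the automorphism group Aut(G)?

G is 2-regular and connected on 9 vertices, i.e. the cycle C_9. C_9 has 9 rotations and 9 reflections, so Aut(C_9) ≅ D_9 of order 18.

18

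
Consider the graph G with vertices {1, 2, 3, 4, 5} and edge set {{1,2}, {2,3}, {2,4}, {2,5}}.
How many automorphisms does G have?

Vertex 2 has degree 4 and every other vertex has degree 1, so G is the star K_{1,4} with centre 2. Any automorphism fixes the centre and permutes the 4 leaves freely, so Aut(G) ≅ S_4 of order 4! = 24.

24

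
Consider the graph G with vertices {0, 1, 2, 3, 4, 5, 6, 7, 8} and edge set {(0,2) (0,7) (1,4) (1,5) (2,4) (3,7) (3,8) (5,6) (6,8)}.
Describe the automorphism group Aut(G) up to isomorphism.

Every vertex has degree 2 and the graph is connected, so G is the 9-cycle C_9. C_9 has 9 rotations and 9 reflections, so Aut(C_9) ≅ D_9 of order 18.

the dihedral group of order 18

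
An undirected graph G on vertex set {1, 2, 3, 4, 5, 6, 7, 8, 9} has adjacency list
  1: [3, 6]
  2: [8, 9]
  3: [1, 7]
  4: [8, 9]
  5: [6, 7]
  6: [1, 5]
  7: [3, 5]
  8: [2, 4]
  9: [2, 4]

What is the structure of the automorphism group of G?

G has two connected components, {1, 3, 5, 6, 7} and {2, 4, 8, 9}; each is 2-regular, so G = C_5 ⊔ C_4. No automorphism exchanges components of different sizes, hence Aut(G) is the direct product D_5 × D_4, order 80.

D_5 × D_4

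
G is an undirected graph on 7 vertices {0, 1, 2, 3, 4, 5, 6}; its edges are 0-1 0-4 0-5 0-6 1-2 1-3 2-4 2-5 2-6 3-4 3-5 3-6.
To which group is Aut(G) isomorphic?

S_4 × S_3

The vertices split by degree into {0, 2, 3} (degree 4) and {1, 4, 5, 6} (degree 3); every edge runs between the two parts, so G is the complete bipartite graph K_{3,4}. Automorphisms preserve the bipartition setwise (since the parts differ in size) and act as S_4 × S_3 within it; |Aut| = 144.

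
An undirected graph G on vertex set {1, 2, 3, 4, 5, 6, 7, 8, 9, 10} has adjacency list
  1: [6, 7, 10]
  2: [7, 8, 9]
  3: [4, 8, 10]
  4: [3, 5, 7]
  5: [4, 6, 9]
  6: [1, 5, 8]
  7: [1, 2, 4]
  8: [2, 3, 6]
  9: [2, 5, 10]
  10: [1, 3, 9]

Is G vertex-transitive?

G is 3-regular on 10 vertices with no triangles and no 4-cycles (girth 5): this is the Petersen graph. Viewing the Petersen graph as the Kneser graph K(5,2) — vertices are 2-subsets of {1,…,5}, edges join disjoint pairs — its automorphisms are exactly the permutations of the 5-element set, so Aut ≅ S_5 of order 120. Under this action every vertex can be carried to every other, so G is vertex-transitive.

Yes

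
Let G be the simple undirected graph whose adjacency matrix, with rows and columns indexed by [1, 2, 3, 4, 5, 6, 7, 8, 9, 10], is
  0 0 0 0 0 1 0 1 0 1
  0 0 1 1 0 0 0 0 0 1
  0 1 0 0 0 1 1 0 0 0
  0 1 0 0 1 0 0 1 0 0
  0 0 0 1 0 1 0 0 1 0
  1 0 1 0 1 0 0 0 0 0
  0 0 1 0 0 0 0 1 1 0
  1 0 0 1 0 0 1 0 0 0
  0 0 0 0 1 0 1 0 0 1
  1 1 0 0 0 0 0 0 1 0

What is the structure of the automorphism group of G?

G is 3-regular on 10 vertices with no triangles and no 4-cycles (girth 5): this is the Petersen graph. It is a classical fact that the Petersen graph has automorphism group S_5 (order 120), arising from its description as the Kneser graph K(5,2).

S_5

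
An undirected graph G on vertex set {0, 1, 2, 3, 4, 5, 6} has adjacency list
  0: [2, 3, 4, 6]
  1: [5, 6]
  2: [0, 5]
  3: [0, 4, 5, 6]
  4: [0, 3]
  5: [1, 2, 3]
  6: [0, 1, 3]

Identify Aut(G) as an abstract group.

Degrees alone do not determine every vertex (e.g. 0 and 3 both have degree 4), but their neighbour-degree multisets differ: N(0) has degrees [2, 2, 3, 4] while N(3) has degrees [2, 3, 3, 4]. Repeating this refinement separates all vertices, so the only automorphism is the identity.

1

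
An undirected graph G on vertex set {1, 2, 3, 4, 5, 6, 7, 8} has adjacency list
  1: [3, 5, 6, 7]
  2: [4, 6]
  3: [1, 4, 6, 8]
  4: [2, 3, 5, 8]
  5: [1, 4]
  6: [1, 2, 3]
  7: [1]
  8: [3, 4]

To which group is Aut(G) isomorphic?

The degree sequence is [4, 2, 4, 4, 2, 3, 1, 2]. Checking the degree-preserving permutations of the vertex set shows that none except the identity preserves every edge, so Aut(G) is trivial.

the trivial group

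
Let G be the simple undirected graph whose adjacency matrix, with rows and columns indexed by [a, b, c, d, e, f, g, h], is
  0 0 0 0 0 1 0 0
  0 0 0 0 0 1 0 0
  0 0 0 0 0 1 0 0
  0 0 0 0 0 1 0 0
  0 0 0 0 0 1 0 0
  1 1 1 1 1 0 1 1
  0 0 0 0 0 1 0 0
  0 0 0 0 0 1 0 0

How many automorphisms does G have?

Vertex f has degree 7 and every other vertex has degree 1, so G is the star K_{1,7} with centre f. Any automorphism fixes the centre and permutes the 7 leaves freely, so Aut(G) ≅ S_7 of order 7! = 5040.

5040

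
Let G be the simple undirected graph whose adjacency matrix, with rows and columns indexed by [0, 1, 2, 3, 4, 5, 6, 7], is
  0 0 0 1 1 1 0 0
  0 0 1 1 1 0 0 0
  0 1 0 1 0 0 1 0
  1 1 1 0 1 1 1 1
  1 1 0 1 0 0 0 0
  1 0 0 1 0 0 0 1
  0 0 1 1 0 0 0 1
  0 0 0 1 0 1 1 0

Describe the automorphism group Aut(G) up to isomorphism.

Vertex 3 is the unique vertex of degree 7; the remaining 7 vertices each have degree 3 and induce a cycle, so G is the wheel on 8 vertices with hub 3. With the hub fixed, the remaining symmetry is that of the rim cycle C_7, giving the dihedral group D_7.

D_7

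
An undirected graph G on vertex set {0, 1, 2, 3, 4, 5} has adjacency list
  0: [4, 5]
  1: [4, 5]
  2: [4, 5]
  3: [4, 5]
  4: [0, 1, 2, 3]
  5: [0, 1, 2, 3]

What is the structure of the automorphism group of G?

The vertices split by degree into {4, 5} (degree 4) and {0, 1, 2, 3} (degree 2); every edge runs between the two parts, so G is the complete bipartite graph K_{2,4}. Automorphisms preserve the bipartition setwise (since the parts differ in size) and act as S_2 × S_4 within it; |Aut| = 48.

S_2 × S_4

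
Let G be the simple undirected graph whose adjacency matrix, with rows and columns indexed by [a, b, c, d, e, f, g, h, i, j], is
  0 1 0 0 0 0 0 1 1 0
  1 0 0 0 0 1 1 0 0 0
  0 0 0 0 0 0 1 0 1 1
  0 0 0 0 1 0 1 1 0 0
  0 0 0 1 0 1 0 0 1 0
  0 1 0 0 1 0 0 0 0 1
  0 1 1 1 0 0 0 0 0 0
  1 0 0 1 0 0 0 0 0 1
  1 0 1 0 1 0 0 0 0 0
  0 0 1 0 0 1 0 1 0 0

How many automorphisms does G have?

G is 3-regular on 10 vertices with no triangles and no 4-cycles (girth 5): this is the Petersen graph. Viewing the Petersen graph as the Kneser graph K(5,2) — vertices are 2-subsets of {1,…,5}, edges join disjoint pairs — its automorphisms are exactly the permutations of the 5-element set, so Aut ≅ S_5 of order 120.

120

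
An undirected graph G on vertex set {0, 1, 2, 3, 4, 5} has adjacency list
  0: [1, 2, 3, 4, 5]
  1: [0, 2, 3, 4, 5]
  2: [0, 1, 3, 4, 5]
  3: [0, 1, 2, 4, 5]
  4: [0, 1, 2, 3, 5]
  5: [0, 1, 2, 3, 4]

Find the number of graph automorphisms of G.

720

Every vertex has degree 5, so G is the complete graph K_6. Any permutation of the 6 vertices preserves K_6, so Aut(K_6) = S_6 of order 6! = 720.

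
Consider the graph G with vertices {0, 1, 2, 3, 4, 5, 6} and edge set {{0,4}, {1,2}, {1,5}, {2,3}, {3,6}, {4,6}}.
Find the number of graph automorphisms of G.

2

The degree sequence is [1, 2, 2, 2, 2, 1, 2]; the two degree-1 vertices 0 and 5 are the ends of a path, so G = P_7. The only nontrivial automorphism of a path is the end-to-end reflection, so Aut(G) ≅ Z_2.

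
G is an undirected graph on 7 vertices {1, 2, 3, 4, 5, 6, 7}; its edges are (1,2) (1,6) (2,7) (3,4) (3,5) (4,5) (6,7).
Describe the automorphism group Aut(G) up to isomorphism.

D_4 × D_3

G has two connected components, {1, 2, 6, 7} and {3, 4, 5}; each is 2-regular, so G = C_4 ⊔ C_3. The components are non-isomorphic (different sizes), so Aut(G) = Aut(C_4) × Aut(C_3) = D_4 × D_3 of order 8·6 = 48.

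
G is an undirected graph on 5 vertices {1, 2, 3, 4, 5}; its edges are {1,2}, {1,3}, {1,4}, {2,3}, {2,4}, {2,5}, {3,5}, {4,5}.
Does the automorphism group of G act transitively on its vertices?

Vertex 2 is the only vertex of degree 4, so every automorphism fixes it; G is not vertex-transitive.

No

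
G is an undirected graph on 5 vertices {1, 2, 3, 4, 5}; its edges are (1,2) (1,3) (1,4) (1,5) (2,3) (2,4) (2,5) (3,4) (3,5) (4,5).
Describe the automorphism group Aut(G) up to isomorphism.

S_5

Every vertex has degree 4, so G is the complete graph K_5. Any permutation of the 5 vertices preserves K_5, so Aut(K_5) = S_5 of order 5! = 120.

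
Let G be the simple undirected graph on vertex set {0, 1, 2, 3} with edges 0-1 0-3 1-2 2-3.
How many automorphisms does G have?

G is 2-regular and bipartite on 2^2 = 4 vertices with girth 4; it is the hypercube graph Q_2. The symmetry group of the 2-cube is the hyperoctahedral group B_2 = Z_2 ≀ S_2, of order 2^2·2! = 8.

8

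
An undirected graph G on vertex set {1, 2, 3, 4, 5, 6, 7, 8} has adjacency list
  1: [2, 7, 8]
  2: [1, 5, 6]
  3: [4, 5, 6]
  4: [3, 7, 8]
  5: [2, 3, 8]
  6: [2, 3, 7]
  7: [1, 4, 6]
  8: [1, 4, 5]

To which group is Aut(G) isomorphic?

G is 3-regular and bipartite on 2^3 = 8 vertices with girth 4; it is the hypercube graph Q_3. Aut(Q_3) consists of the signed permutations of the 3 coordinate axes: 3! permutations times 2^3 sign flips, so |Aut| = 2^3·3! = 48.

Z_2^3 ⋊ S_3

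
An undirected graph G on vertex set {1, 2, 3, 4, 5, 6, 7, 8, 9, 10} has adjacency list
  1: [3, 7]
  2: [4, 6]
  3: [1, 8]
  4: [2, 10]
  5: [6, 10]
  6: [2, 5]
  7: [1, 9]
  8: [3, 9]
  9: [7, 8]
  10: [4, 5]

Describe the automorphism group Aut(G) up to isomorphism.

G has two connected components, {1, 3, 7, 8, 9} and {2, 4, 5, 6, 10}; each is 2-regular, so G = C_5 ⊔ C_5. Aut of a disjoint union of two copies of C_5 is the wreath product D_5 ≀ Z_2, of order 2·10² = 200.

D_5 ≀ Z_2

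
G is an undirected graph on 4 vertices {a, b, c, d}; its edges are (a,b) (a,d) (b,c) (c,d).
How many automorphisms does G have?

8

G is 2-regular and bipartite with parts {b, d} and {a, c} (each part is independent and every cross-pair is an edge), so G = K_{2,2}. Aut(K_{2,2}) is the wreath product S_2 ≀ Z_2: permute within each part, then optionally swap the parts; |Aut| = 2·(2!)² = 8.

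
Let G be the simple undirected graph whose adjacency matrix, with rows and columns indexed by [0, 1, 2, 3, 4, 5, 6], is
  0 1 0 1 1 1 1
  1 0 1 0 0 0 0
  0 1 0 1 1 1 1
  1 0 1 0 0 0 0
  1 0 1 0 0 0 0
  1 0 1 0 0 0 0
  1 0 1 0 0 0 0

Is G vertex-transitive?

Automorphisms preserve degree, but G has vertices of degree 2 and vertices of degree 5; no automorphism maps one to the other, so G is not vertex-transitive.

No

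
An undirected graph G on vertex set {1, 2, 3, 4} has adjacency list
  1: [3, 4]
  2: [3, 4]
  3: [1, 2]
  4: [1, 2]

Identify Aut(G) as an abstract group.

G is 2-regular and bipartite on 2^2 = 4 vertices with girth 4; it is the hypercube graph Q_2. Aut(Q_2) consists of the signed permutations of the 2 coordinate axes: 2! permutations times 2^2 sign flips, so |Aut| = 2^2·2! = 8.

the hyperoctahedral group B_2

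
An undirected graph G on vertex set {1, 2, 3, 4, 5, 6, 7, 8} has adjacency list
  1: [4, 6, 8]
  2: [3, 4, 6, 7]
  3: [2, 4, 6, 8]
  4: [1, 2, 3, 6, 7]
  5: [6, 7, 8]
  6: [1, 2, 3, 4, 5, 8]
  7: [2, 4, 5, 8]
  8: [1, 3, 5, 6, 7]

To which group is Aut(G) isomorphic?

Degrees alone do not determine every vertex (e.g. 1 and 5 both have degree 3), but their neighbour-degree multisets differ: N(1) has degrees [5, 5, 6] while N(5) has degrees [4, 5, 6]. Repeating this refinement separates all vertices, so the only automorphism is the identity.

the trivial group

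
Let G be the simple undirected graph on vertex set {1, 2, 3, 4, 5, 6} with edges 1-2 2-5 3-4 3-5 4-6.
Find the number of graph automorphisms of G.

The degree sequence is [1, 2, 2, 2, 2, 1]; the two degree-1 vertices 1 and 6 are the ends of a path, so G = P_6. A path has exactly one nontrivial symmetry — reversal — giving Aut(G) of order 2.

2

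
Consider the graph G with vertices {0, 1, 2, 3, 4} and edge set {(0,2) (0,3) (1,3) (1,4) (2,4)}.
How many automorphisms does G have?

10

G is 2-regular and connected on 5 vertices, i.e. the cycle C_5. The automorphisms of the 5-cycle are exactly the symmetries of a regular 5-gon: the dihedral group D_5, |D_5| = 10.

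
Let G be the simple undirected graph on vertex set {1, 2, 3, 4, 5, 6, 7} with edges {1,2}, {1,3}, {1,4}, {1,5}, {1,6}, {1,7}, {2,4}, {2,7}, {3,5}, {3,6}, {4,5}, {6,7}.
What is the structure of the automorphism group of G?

D_6

Vertex 1 is the unique vertex of degree 6; the remaining 6 vertices each have degree 3 and induce a cycle, so G is the wheel on 7 vertices with hub 1. With the hub fixed, the remaining symmetry is that of the rim cycle C_6, giving the dihedral group D_6.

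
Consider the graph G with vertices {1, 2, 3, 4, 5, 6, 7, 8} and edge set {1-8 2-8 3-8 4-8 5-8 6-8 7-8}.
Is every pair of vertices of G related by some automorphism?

No

Vertex 8 is the only vertex of degree 7, so every automorphism fixes it; G is not vertex-transitive.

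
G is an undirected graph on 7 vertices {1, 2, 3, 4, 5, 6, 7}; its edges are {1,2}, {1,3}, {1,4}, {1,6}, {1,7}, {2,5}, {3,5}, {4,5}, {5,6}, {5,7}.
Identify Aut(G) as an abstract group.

The vertices split by degree into {1, 5} (degree 5) and {2, 3, 4, 6, 7} (degree 2); every edge runs between the two parts, so G is the complete bipartite graph K_{2,5}. The parts have unequal sizes, so no automorphism swaps them; each part is permuted independently, giving S_5 × S_2 of order 5!·2! = 240.

S_5 × S_2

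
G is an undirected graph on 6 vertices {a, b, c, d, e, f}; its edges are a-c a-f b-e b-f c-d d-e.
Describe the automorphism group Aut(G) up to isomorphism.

Every vertex has degree 2 and the graph is connected, so G is the 6-cycle C_6. C_6 has 6 rotations and 6 reflections, so Aut(C_6) ≅ D_6 of order 12.

D_6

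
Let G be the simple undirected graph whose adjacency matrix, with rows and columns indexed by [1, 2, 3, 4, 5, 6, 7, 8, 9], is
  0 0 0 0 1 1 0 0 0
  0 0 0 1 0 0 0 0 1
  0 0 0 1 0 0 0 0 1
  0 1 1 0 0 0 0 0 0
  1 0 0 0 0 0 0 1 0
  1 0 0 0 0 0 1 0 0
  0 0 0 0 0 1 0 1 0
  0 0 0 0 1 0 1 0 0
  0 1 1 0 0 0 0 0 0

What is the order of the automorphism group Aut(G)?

80

G has two connected components, {1, 5, 6, 7, 8} and {2, 3, 4, 9}; each is 2-regular, so G = C_5 ⊔ C_4. The components are non-isomorphic (different sizes), so Aut(G) = Aut(C_4) × Aut(C_5) = D_4 × D_5 of order 8·10 = 80.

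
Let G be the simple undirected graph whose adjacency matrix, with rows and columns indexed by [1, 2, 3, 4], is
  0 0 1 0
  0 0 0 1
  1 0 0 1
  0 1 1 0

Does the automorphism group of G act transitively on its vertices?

Automorphisms preserve degree, but G has vertices of degree 1 and vertices of degree 2; no automorphism maps one to the other, so G is not vertex-transitive.

No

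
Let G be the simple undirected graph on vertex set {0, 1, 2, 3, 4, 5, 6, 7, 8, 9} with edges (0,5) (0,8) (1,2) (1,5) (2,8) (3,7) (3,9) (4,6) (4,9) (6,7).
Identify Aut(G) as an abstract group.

G has two connected components, {3, 4, 6, 7, 9} and {0, 1, 2, 5, 8}; each is 2-regular, so G = C_5 ⊔ C_5. With two isomorphic components, Aut(G) = Aut(C_5) ≀ S_2 = (D_5 × D_5) ⋊ Z_2: permute each cycle by D_5, then optionally swap the two cycles. Order 2·(2·5)² = 200.

D_5 ≀ Z_2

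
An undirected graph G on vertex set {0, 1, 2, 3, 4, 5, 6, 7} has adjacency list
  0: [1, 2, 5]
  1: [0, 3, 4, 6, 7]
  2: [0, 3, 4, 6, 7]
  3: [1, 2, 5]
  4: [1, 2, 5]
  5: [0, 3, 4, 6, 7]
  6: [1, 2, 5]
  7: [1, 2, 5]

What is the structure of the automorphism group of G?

The vertices split by degree into {1, 2, 5} (degree 5) and {0, 3, 4, 6, 7} (degree 3); every edge runs between the two parts, so G is the complete bipartite graph K_{3,5}. The parts have unequal sizes, so no automorphism swaps them; each part is permuted independently, giving S_5 × S_3 of order 5!·3! = 720.

S_5 × S_3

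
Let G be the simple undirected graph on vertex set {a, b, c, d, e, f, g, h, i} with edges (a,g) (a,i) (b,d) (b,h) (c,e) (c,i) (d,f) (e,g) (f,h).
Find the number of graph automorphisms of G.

80

G has two connected components, {a, c, e, g, i} and {b, d, f, h}; each is 2-regular, so G = C_5 ⊔ C_4. The components are non-isomorphic (different sizes), so Aut(G) = Aut(C_5) × Aut(C_4) = D_5 × D_4 of order 10·8 = 80.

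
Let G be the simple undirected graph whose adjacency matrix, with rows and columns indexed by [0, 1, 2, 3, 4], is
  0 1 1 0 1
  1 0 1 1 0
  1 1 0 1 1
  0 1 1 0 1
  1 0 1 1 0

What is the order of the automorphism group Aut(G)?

8

Vertex 2 is the unique vertex of degree 4; the remaining 4 vertices each have degree 3 and induce a cycle, so G is the wheel on 5 vertices with hub 2. With the hub fixed, the remaining symmetry is that of the rim cycle C_4, giving the dihedral group D_4.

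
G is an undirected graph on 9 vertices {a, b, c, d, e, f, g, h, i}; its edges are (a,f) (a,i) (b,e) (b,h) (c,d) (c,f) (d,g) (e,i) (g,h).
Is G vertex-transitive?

Every vertex has degree 2 and the graph is connected, so G is the 9-cycle C_9. C_9 has 9 rotations and 9 reflections, so Aut(C_9) ≅ D_9 of order 18. Under this action every vertex can be carried to every other, so G is vertex-transitive.

Yes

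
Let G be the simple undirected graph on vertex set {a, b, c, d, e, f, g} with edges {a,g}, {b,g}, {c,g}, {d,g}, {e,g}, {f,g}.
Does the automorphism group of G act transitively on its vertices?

Vertex g is the only vertex of degree 6, so every automorphism fixes it; G is not vertex-transitive.

No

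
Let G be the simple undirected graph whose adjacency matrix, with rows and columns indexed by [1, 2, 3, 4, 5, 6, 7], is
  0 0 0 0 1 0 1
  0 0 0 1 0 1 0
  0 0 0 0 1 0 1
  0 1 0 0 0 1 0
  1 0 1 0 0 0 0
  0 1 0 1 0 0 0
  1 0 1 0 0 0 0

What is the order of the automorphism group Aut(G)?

G has two connected components, {1, 3, 5, 7} and {2, 4, 6}; each is 2-regular, so G = C_4 ⊔ C_3. The components are non-isomorphic (different sizes), so Aut(G) = Aut(C_4) × Aut(C_3) = D_4 × D_3 of order 8·6 = 48.

48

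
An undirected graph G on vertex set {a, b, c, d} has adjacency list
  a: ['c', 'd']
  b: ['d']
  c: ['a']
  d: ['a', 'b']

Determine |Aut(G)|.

2

The degree sequence is [2, 1, 1, 2]; the two degree-1 vertices b and c are the ends of a path, so G = P_4. A path has exactly one nontrivial symmetry — reversal — giving Aut(G) of order 2.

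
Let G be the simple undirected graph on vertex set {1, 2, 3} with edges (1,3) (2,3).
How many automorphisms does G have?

2

The degree sequence is [1, 1, 2]; the two degree-1 vertices 1 and 2 are the ends of a path, so G = P_3. A path has exactly one nontrivial symmetry — reversal — giving Aut(G) of order 2.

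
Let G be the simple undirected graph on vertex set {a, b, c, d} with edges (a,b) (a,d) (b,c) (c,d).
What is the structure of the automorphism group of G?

G is 2-regular and bipartite on 2^2 = 4 vertices with girth 4; it is the hypercube graph Q_2. Aut(Q_2) consists of the signed permutations of the 2 coordinate axes: 2! permutations times 2^2 sign flips, so |Aut| = 2^2·2! = 8.

the hyperoctahedral group B_2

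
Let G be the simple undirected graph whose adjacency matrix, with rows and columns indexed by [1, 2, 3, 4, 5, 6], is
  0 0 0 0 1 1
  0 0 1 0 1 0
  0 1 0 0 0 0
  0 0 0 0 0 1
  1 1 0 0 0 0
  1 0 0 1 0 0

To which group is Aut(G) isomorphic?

the cyclic group of order 2

The degree sequence is [2, 2, 1, 1, 2, 2]; the two degree-1 vertices 3 and 4 are the ends of a path, so G = P_6. A path has exactly one nontrivial symmetry — reversal — giving Aut(G) of order 2.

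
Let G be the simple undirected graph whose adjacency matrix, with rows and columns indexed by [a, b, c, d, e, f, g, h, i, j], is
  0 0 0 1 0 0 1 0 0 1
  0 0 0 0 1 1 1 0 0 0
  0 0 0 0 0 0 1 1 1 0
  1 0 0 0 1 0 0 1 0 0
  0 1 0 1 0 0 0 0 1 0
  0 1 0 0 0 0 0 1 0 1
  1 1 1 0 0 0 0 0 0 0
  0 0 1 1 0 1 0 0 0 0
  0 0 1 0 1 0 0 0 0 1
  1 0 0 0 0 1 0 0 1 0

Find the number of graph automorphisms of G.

120

G is 3-regular on 10 vertices with no triangles and no 4-cycles (girth 5): this is the Petersen graph. It is a classical fact that the Petersen graph has automorphism group S_5 (order 120), arising from its description as the Kneser graph K(5,2).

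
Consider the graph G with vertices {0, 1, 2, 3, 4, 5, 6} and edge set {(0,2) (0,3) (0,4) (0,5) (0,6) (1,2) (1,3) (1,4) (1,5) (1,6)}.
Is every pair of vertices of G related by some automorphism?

Automorphisms preserve degree, but G has vertices of degree 2 and vertices of degree 5; no automorphism maps one to the other, so G is not vertex-transitive.

No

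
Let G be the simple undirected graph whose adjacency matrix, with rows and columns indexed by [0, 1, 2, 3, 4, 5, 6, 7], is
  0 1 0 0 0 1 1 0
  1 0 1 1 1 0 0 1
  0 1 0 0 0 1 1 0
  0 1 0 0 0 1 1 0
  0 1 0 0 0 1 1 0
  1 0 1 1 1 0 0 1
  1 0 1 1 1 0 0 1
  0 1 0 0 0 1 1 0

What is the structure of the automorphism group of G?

S_5 × S_3

The vertices split by degree into {1, 5, 6} (degree 5) and {0, 2, 3, 4, 7} (degree 3); every edge runs between the two parts, so G is the complete bipartite graph K_{3,5}. The parts have unequal sizes, so no automorphism swaps them; each part is permuted independently, giving S_5 × S_3 of order 5!·3! = 720.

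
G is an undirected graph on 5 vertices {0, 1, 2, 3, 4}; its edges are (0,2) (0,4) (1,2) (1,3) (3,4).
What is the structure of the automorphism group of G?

G is 2-regular and connected on 5 vertices, i.e. the cycle C_5. The automorphisms of the 5-cycle are exactly the symmetries of a regular 5-gon: the dihedral group D_5, |D_5| = 10.

D_5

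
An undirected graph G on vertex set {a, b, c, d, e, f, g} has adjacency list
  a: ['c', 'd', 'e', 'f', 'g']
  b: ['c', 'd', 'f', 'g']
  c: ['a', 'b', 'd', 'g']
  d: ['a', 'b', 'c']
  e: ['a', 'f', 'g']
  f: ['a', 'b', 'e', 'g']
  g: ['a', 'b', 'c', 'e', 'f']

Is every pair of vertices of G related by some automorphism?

No

Automorphisms preserve degree, but G has vertices of degree 3 and vertices of degree 5; no automorphism maps one to the other, so G is not vertex-transitive.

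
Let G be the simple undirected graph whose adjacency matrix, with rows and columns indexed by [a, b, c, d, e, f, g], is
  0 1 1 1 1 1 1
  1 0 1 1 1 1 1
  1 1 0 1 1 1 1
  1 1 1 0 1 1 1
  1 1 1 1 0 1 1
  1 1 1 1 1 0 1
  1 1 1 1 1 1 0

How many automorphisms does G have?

Every vertex has degree 6, so G is the complete graph K_7. Every bijection on the vertex set is an automorphism of K_7; hence Aut(K_7) ≅ S_7, order 5040.

5040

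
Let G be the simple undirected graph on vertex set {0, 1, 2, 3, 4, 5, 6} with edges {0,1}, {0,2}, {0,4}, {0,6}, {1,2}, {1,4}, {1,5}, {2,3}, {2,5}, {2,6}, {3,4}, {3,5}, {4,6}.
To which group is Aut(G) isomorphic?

the trivial group

The degree sequence is [4, 4, 5, 3, 4, 3, 3]. Checking the degree-preserving permutations of the vertex set shows that none except the identity preserves every edge, so Aut(G) is trivial.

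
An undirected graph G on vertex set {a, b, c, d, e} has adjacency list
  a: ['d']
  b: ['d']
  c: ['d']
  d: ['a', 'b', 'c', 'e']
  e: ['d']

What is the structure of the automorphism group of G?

S_4

Vertex d has degree 4 and every other vertex has degree 1, so G is the star K_{1,4} with centre d. Any automorphism fixes the centre and permutes the 4 leaves freely, so Aut(G) ≅ S_4 of order 4! = 24.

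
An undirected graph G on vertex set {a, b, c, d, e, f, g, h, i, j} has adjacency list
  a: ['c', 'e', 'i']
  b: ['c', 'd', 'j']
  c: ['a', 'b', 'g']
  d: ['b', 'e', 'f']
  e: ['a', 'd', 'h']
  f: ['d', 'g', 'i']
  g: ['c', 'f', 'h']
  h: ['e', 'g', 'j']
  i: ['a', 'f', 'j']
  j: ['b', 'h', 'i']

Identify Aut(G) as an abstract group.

S_5

G is 3-regular on 10 vertices with no triangles and no 4-cycles (girth 5): this is the Petersen graph. Viewing the Petersen graph as the Kneser graph K(5,2) — vertices are 2-subsets of {1,…,5}, edges join disjoint pairs — its automorphisms are exactly the permutations of the 5-element set, so Aut ≅ S_5 of order 120.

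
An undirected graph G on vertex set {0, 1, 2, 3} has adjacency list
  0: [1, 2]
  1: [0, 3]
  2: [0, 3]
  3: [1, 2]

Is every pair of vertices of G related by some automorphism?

Every vertex has degree 2 and the graph is connected, so G is the 4-cycle C_4. C_4 has 4 rotations and 4 reflections, so Aut(C_4) ≅ D_4 of order 8. This group acts transitively on the 4 vertices.

Yes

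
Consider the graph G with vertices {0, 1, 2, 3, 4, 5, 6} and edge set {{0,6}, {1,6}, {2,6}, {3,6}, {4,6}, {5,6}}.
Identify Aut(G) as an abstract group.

S_6

Vertex 6 has degree 6 and every other vertex has degree 1, so G is the star K_{1,6} with centre 6. The 6 leaves are pairwise interchangeable while the centre is fixed, giving Aut(G) = S_6.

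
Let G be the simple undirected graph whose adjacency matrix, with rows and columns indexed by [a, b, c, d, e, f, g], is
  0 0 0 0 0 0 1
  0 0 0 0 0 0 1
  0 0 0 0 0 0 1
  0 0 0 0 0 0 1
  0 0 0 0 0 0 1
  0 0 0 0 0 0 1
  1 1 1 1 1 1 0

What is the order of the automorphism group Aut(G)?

Vertex g has degree 6 and every other vertex has degree 1, so G is the star K_{1,6} with centre g. Any automorphism fixes the centre and permutes the 6 leaves freely, so Aut(G) ≅ S_6 of order 6! = 720.

720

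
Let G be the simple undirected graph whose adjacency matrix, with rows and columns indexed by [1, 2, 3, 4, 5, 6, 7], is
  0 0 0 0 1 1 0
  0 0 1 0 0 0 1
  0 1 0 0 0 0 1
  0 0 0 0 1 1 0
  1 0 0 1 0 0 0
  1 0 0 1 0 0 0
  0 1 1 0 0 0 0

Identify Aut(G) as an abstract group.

G has two connected components, {1, 4, 5, 6} and {2, 3, 7}; each is 2-regular, so G = C_4 ⊔ C_3. No automorphism exchanges components of different sizes, hence Aut(G) is the direct product D_4 × D_3, order 48.

D_4 × D_3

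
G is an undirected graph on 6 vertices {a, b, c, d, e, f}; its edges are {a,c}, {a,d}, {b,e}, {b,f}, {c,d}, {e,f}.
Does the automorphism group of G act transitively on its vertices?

Yes

G has two connected components, {b, e, f} and {a, c, d}; each is 2-regular, so G = C_3 ⊔ C_3. Aut of a disjoint union of two copies of C_3 is the wreath product D_3 ≀ Z_2, of order 2·6² = 72. This group acts transitively on the 6 vertices.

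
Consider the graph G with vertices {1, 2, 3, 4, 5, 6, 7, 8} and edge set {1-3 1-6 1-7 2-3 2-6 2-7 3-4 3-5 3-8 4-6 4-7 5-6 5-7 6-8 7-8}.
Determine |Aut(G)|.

720

The vertices split by degree into {3, 6, 7} (degree 5) and {1, 2, 4, 5, 8} (degree 3); every edge runs between the two parts, so G is the complete bipartite graph K_{3,5}. Automorphisms preserve the bipartition setwise (since the parts differ in size) and act as S_3 × S_5 within it; |Aut| = 720.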